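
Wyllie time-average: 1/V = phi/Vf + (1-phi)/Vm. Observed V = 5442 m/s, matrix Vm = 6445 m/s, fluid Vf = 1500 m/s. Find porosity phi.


1/V - 1/Vm = 1/5442 - 1/6445 = 2.86e-05
1/Vf - 1/Vm = 1/1500 - 1/6445 = 0.00051151
phi = 2.86e-05 / 0.00051151 = 0.0559

0.0559


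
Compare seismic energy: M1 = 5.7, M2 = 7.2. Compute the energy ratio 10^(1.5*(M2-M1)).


M2 - M1 = 7.2 - 5.7 = 1.5
1.5 * 1.5 = 2.25
ratio = 10^2.25 = 177.83

177.83


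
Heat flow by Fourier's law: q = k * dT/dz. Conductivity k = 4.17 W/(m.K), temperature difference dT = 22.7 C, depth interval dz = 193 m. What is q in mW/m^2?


q = k * dT / dz * 1000
= 4.17 * 22.7 / 193 * 1000
= 0.490461 * 1000
= 490.4611 mW/m^2

490.4611


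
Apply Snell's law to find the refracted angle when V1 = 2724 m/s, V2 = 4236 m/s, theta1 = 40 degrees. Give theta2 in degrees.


sin(theta1) = sin(40 deg) = 0.642788
sin(theta2) = V2/V1 * sin(theta1) = 4236/2724 * 0.642788 = 0.999577
theta2 = arcsin(0.999577) = 88.3338 degrees

88.3338


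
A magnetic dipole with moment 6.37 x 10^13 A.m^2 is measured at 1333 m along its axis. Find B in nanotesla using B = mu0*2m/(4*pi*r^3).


m = 6.37 x 10^13 = 63700000000000 A.m^2
2m = 127400000000000 A.m^2
r^3 = 1333^3 = 2368593037
B = (4pi*10^-7) * 127400000000000 / (4*pi * 2368593037) * 1e9
= 160095561.626936 / 29764617937.53 * 1e9
= 5378720.532 nT

5378720.532


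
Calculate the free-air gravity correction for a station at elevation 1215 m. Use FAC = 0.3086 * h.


FAC = 0.3086 * h
= 0.3086 * 1215
= 374.949 mGal

374.949


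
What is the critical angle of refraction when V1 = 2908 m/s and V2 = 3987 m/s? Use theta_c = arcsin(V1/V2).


V1/V2 = 2908/3987 = 0.72937
theta_c = arcsin(0.72937) = 46.8336 degrees

46.8336


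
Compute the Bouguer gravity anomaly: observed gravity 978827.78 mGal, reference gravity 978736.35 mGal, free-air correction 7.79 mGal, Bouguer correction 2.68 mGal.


BA = g_obs - g_ref + FAC - BC
= 978827.78 - 978736.35 + 7.79 - 2.68
= 96.54 mGal

96.54


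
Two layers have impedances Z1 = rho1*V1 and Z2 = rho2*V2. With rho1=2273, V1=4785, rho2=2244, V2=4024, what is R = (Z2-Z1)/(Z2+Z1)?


Z1 = 2273 * 4785 = 10876305
Z2 = 2244 * 4024 = 9029856
R = (9029856 - 10876305) / (9029856 + 10876305) = -1846449 / 19906161 = -0.0928

-0.0928


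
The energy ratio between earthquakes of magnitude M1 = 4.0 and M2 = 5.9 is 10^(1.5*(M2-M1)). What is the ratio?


M2 - M1 = 5.9 - 4.0 = 1.9
1.5 * 1.9 = 2.85
ratio = 10^2.85 = 707.95

707.95


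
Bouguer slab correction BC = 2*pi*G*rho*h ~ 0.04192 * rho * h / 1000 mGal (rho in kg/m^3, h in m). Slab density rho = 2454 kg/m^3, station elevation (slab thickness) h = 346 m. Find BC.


BC = 0.04192 * rho * h / 1000
= 0.04192 * 2454 * 346 / 1000
= 35.5936 mGal

35.5936


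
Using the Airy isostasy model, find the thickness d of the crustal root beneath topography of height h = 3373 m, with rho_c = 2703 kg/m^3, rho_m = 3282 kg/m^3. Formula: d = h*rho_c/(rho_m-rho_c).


rho_m - rho_c = 3282 - 2703 = 579
d = 3373 * 2703 / 579
= 9117219 / 579
= 15746.49 m

15746.49


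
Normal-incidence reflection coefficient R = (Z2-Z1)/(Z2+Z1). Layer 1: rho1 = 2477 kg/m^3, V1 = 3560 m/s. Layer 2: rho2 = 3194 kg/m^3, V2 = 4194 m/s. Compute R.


Z1 = 2477 * 3560 = 8818120
Z2 = 3194 * 4194 = 13395636
R = (13395636 - 8818120) / (13395636 + 8818120) = 4577516 / 22213756 = 0.2061

0.2061


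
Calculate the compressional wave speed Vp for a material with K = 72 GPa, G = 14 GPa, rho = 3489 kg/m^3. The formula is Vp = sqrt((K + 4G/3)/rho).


First compute the effective modulus:
K + 4G/3 = 72e9 + 4*14e9/3 = 90666666666.67 Pa
Then divide by density:
90666666666.67 / 3489 = 25986433.5531 Pa/(kg/m^3)
Take the square root:
Vp = sqrt(25986433.5531) = 5097.69 m/s

5097.69


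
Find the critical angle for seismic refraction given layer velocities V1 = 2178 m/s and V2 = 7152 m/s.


V1/V2 = 2178/7152 = 0.30453
theta_c = arcsin(0.30453) = 17.7299 degrees

17.7299


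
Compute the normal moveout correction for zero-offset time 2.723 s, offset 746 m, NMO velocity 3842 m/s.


x/Vnmo = 746/3842 = 0.19417
(x/Vnmo)^2 = 0.037702
t0^2 = 7.414729
sqrt(7.414729 + 0.037702) = 2.729914
dt = 2.729914 - 2.723 = 0.006914

0.006914


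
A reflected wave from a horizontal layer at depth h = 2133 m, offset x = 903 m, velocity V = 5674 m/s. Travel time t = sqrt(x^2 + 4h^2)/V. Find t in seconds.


x^2 + 4h^2 = 903^2 + 4*2133^2 = 815409 + 18198756 = 19014165
sqrt(19014165) = 4360.5235
t = 4360.5235 / 5674 = 0.7685 s

0.7685


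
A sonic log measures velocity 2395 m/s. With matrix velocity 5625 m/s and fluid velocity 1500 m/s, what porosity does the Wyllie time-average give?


1/V - 1/Vm = 1/2395 - 1/5625 = 0.00023976
1/Vf - 1/Vm = 1/1500 - 1/5625 = 0.00048889
phi = 0.00023976 / 0.00048889 = 0.4904

0.4904


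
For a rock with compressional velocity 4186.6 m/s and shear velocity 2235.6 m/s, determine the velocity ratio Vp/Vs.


Vp/Vs = 4186.6 / 2235.6
= 1.8727

1.8727


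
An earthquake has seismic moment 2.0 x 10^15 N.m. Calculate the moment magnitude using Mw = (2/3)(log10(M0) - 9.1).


log10(M0) = log10(2.0 x 10^15) = 15.301
Mw = 2/3 * (15.301 - 9.1)
= 2/3 * 6.201
= 4.13

4.13


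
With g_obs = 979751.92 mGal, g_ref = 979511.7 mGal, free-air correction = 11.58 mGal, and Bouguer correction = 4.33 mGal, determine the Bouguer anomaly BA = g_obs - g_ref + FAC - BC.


BA = g_obs - g_ref + FAC - BC
= 979751.92 - 979511.7 + 11.58 - 4.33
= 247.47 mGal

247.47


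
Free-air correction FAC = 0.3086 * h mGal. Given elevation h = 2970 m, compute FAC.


FAC = 0.3086 * h
= 0.3086 * 2970
= 916.542 mGal

916.542


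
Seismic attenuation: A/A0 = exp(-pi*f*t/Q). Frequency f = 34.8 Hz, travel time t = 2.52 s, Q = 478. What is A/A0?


pi*f*t/Q = pi*34.8*2.52/478 = 0.576371
A/A0 = exp(-0.576371) = 0.561934

0.561934


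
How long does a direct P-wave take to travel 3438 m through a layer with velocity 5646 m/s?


t = x / V
= 3438 / 5646
= 0.6089 s

0.6089


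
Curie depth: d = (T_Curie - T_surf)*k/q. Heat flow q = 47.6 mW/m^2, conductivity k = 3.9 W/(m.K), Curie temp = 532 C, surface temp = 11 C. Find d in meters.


T_Curie - T_surf = 532 - 11 = 521 C
Convert q to W/m^2: 47.6 mW/m^2 = 0.0476 W/m^2
d = 521 * 3.9 / 0.0476 = 42686.97 m

42686.97


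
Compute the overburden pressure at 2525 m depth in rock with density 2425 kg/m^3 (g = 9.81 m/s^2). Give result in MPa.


P = rho * g * z / 1e6
= 2425 * 9.81 * 2525 / 1e6
= 60067856.25 / 1e6
= 60.0679 MPa

60.0679


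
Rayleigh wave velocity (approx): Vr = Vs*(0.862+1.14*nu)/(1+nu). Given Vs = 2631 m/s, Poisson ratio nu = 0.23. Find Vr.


Numerator factor = 0.862 + 1.14*0.23 = 1.1242
Denominator = 1 + 0.23 = 1.23
Vr = 2631 * 1.1242 / 1.23 = 2404.69 m/s

2404.69


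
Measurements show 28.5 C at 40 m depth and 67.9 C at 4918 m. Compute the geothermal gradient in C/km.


dT = 67.9 - 28.5 = 39.4 C
dz = 4918 - 40 = 4878 m
gradient = dT/dz * 1000 = 39.4/4878 * 1000 = 8.0771 C/km

8.0771


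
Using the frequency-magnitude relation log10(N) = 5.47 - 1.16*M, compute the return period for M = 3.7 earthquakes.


log10(N) = 5.47 - 1.16*3.7 = 1.178
N = 10^1.178 = 15.066071
T = 1/N = 1/15.066071 = 0.0664 years

0.0664


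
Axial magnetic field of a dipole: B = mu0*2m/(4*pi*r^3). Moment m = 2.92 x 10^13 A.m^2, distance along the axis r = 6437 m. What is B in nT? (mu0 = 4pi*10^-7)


m = 2.92 x 10^13 = 29200000000000 A.m^2
2m = 58400000000000 A.m^2
r^3 = 6437^3 = 266716895453
B = (4pi*10^-7) * 58400000000000 / (4*pi * 266716895453) * 1e9
= 73387604.387858 / 3351663357373.69 * 1e9
= 21895.8757 nT

21895.8757


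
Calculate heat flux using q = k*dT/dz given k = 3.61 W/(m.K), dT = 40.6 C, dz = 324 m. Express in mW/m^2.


q = k * dT / dz * 1000
= 3.61 * 40.6 / 324 * 1000
= 0.452364 * 1000
= 452.3642 mW/m^2

452.3642


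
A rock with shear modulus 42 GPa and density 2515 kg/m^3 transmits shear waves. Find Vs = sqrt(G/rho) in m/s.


Convert G to Pa: G = 42e9 Pa
Compute G/rho = 42e9 / 2515 = 16699801.1928
Vs = sqrt(16699801.1928) = 4086.54 m/s

4086.54


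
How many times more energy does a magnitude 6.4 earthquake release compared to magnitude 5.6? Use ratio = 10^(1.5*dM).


M2 - M1 = 6.4 - 5.6 = 0.8
1.5 * 0.8 = 1.2
ratio = 10^1.2 = 15.85

15.85


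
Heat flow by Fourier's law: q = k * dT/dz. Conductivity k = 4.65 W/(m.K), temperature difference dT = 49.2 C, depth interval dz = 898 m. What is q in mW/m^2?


q = k * dT / dz * 1000
= 4.65 * 49.2 / 898 * 1000
= 0.254766 * 1000
= 254.7661 mW/m^2

254.7661


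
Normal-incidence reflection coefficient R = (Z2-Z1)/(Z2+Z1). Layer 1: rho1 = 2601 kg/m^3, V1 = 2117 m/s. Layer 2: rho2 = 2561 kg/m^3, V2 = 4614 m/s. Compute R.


Z1 = 2601 * 2117 = 5506317
Z2 = 2561 * 4614 = 11816454
R = (11816454 - 5506317) / (11816454 + 5506317) = 6310137 / 17322771 = 0.3643

0.3643


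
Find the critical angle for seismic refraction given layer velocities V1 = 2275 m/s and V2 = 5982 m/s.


V1/V2 = 2275/5982 = 0.380308
theta_c = arcsin(0.380308) = 22.3527 degrees

22.3527


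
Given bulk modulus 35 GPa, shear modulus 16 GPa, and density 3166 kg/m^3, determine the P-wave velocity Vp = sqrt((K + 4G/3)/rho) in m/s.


First compute the effective modulus:
K + 4G/3 = 35e9 + 4*16e9/3 = 56333333333.33 Pa
Then divide by density:
56333333333.33 / 3166 = 17793219.6252 Pa/(kg/m^3)
Take the square root:
Vp = sqrt(17793219.6252) = 4218.2 m/s

4218.2


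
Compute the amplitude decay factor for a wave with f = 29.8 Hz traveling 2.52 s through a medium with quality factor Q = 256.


pi*f*t/Q = pi*29.8*2.52/256 = 0.921567
A/A0 = exp(-0.921567) = 0.397895

0.397895


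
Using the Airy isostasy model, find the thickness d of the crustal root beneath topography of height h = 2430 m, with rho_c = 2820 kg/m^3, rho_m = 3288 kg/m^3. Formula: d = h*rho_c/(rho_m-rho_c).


rho_m - rho_c = 3288 - 2820 = 468
d = 2430 * 2820 / 468
= 6852600 / 468
= 14642.31 m

14642.31


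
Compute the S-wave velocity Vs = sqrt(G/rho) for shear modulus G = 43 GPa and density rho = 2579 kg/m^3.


Convert G to Pa: G = 43e9 Pa
Compute G/rho = 43e9 / 2579 = 16673129.1198
Vs = sqrt(16673129.1198) = 4083.27 m/s

4083.27


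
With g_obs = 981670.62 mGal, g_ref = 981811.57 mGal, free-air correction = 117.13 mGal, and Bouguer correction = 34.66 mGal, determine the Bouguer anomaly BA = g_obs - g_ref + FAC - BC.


BA = g_obs - g_ref + FAC - BC
= 981670.62 - 981811.57 + 117.13 - 34.66
= -58.48 mGal

-58.48


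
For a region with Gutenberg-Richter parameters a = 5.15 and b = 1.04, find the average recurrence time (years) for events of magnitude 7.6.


log10(N) = 5.15 - 1.04*7.6 = -2.754
N = 10^-2.754 = 0.001762
T = 1/N = 1/0.001762 = 567.5446 years

567.5446


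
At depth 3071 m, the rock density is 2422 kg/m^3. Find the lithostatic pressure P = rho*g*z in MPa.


P = rho * g * z / 1e6
= 2422 * 9.81 * 3071 / 1e6
= 72966407.22 / 1e6
= 72.9664 MPa

72.9664


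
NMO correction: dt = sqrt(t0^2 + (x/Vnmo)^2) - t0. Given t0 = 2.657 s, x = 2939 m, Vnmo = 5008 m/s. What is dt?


x/Vnmo = 2939/5008 = 0.586861
(x/Vnmo)^2 = 0.344406
t0^2 = 7.059649
sqrt(7.059649 + 0.344406) = 2.721039
dt = 2.721039 - 2.657 = 0.064039

0.064039


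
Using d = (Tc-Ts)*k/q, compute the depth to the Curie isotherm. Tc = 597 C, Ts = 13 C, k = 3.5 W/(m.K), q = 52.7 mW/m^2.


T_Curie - T_surf = 597 - 13 = 584 C
Convert q to W/m^2: 52.7 mW/m^2 = 0.0527 W/m^2
d = 584 * 3.5 / 0.0527 = 38785.58 m

38785.58


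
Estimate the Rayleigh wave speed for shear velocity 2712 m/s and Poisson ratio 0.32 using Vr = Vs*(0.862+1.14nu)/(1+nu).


Numerator factor = 0.862 + 1.14*0.32 = 1.2268
Denominator = 1 + 0.32 = 1.32
Vr = 2712 * 1.2268 / 1.32 = 2520.52 m/s

2520.52


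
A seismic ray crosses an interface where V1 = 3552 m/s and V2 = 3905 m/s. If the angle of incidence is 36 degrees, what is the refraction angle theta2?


sin(theta1) = sin(36 deg) = 0.587785
sin(theta2) = V2/V1 * sin(theta1) = 3905/3552 * 0.587785 = 0.6462
theta2 = arcsin(0.6462) = 40.2557 degrees

40.2557


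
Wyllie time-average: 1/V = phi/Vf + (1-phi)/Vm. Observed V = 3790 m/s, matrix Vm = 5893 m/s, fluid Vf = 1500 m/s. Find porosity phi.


1/V - 1/Vm = 1/3790 - 1/5893 = 9.416e-05
1/Vf - 1/Vm = 1/1500 - 1/5893 = 0.00049697
phi = 9.416e-05 / 0.00049697 = 0.1895

0.1895


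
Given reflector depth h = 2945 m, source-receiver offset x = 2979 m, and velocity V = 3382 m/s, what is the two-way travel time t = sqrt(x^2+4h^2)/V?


x^2 + 4h^2 = 2979^2 + 4*2945^2 = 8874441 + 34692100 = 43566541
sqrt(43566541) = 6600.4955
t = 6600.4955 / 3382 = 1.9517 s

1.9517


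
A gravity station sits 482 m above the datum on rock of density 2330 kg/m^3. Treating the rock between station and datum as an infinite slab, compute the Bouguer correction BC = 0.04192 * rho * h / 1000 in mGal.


BC = 0.04192 * rho * h / 1000
= 0.04192 * 2330 * 482 / 1000
= 47.0787 mGal

47.0787


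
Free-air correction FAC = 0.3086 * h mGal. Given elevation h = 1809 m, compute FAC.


FAC = 0.3086 * h
= 0.3086 * 1809
= 558.2574 mGal

558.2574


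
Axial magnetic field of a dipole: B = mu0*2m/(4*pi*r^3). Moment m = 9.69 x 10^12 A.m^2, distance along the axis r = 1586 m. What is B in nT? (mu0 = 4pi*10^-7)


m = 9.69 x 10^12 = 9690000000000 A.m^2
2m = 19380000000000 A.m^2
r^3 = 1586^3 = 3989418056
B = (4pi*10^-7) * 19380000000000 / (4*pi * 3989418056) * 1e9
= 24353626.250628 / 50132505827.31 * 1e9
= 485785.1378 nT

485785.1378


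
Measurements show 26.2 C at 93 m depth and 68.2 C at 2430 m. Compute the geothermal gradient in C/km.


dT = 68.2 - 26.2 = 42.0 C
dz = 2430 - 93 = 2337 m
gradient = dT/dz * 1000 = 42.0/2337 * 1000 = 17.9718 C/km

17.9718


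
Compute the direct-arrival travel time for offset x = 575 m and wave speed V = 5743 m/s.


t = x / V
= 575 / 5743
= 0.1001 s

0.1001


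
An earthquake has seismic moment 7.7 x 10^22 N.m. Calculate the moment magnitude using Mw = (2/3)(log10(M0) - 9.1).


log10(M0) = log10(7.7 x 10^22) = 22.8865
Mw = 2/3 * (22.8865 - 9.1)
= 2/3 * 13.7865
= 9.19

9.19


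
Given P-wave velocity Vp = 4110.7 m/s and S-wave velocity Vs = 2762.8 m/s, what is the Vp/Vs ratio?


Vp/Vs = 4110.7 / 2762.8
= 1.4879

1.4879


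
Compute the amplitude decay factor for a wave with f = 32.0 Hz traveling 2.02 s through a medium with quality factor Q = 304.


pi*f*t/Q = pi*32.0*2.02/304 = 0.668002
A/A0 = exp(-0.668002) = 0.512732

0.512732


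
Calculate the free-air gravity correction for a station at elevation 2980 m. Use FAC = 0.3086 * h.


FAC = 0.3086 * h
= 0.3086 * 2980
= 919.628 mGal

919.628


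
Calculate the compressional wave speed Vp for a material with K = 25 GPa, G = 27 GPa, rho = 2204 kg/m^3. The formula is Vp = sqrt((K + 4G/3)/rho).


First compute the effective modulus:
K + 4G/3 = 25e9 + 4*27e9/3 = 61000000000.0 Pa
Then divide by density:
61000000000.0 / 2204 = 27676950.9982 Pa/(kg/m^3)
Take the square root:
Vp = sqrt(27676950.9982) = 5260.89 m/s

5260.89


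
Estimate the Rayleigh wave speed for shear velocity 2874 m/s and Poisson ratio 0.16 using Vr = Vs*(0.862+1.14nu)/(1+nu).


Numerator factor = 0.862 + 1.14*0.16 = 1.0444
Denominator = 1 + 0.16 = 1.16
Vr = 2874 * 1.0444 / 1.16 = 2587.59 m/s

2587.59


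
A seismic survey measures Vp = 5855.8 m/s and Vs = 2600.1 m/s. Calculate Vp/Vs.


Vp/Vs = 5855.8 / 2600.1
= 2.2521

2.2521


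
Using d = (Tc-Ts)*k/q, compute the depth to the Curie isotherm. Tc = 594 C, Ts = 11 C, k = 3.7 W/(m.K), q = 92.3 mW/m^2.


T_Curie - T_surf = 594 - 11 = 583 C
Convert q to W/m^2: 92.3 mW/m^2 = 0.0923 W/m^2
d = 583 * 3.7 / 0.0923 = 23370.53 m

23370.53


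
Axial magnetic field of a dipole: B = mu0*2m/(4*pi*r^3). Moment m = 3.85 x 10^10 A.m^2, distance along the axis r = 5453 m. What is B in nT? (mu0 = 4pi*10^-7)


m = 3.85 x 10^10 = 38500000000 A.m^2
2m = 77000000000 A.m^2
r^3 = 5453^3 = 162146094677
B = (4pi*10^-7) * 77000000000 / (4*pi * 162146094677) * 1e9
= 96761.053731 / 2037587919382.15 * 1e9
= 47.488 nT

47.488


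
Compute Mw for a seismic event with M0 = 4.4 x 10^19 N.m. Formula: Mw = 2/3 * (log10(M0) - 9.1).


log10(M0) = log10(4.4 x 10^19) = 19.6435
Mw = 2/3 * (19.6435 - 9.1)
= 2/3 * 10.5435
= 7.03

7.03


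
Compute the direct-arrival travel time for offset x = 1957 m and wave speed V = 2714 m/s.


t = x / V
= 1957 / 2714
= 0.7211 s

0.7211


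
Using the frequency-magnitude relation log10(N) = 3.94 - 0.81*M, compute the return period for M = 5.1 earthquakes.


log10(N) = 3.94 - 0.81*5.1 = -0.191
N = 10^-0.191 = 0.644169
T = 1/N = 1/0.644169 = 1.5524 years

1.5524


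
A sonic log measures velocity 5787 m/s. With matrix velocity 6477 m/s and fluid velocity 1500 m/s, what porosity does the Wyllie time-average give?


1/V - 1/Vm = 1/5787 - 1/6477 = 1.841e-05
1/Vf - 1/Vm = 1/1500 - 1/6477 = 0.00051227
phi = 1.841e-05 / 0.00051227 = 0.0359

0.0359


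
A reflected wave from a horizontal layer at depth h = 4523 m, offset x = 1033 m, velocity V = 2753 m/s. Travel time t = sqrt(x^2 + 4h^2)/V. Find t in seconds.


x^2 + 4h^2 = 1033^2 + 4*4523^2 = 1067089 + 81830116 = 82897205
sqrt(82897205) = 9104.7902
t = 9104.7902 / 2753 = 3.3072 s

3.3072


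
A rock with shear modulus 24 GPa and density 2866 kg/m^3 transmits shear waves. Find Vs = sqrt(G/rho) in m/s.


Convert G to Pa: G = 24e9 Pa
Compute G/rho = 24e9 / 2866 = 8374040.4745
Vs = sqrt(8374040.4745) = 2893.79 m/s

2893.79


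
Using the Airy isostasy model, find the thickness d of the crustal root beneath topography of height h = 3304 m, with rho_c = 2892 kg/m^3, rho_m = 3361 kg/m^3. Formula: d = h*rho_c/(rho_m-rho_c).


rho_m - rho_c = 3361 - 2892 = 469
d = 3304 * 2892 / 469
= 9555168 / 469
= 20373.49 m

20373.49


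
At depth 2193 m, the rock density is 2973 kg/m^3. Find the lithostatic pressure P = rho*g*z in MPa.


P = rho * g * z / 1e6
= 2973 * 9.81 * 2193 / 1e6
= 63959130.09 / 1e6
= 63.9591 MPa

63.9591


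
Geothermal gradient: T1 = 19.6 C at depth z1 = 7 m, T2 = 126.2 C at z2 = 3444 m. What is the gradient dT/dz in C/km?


dT = 126.2 - 19.6 = 106.6 C
dz = 3444 - 7 = 3437 m
gradient = dT/dz * 1000 = 106.6/3437 * 1000 = 31.0154 C/km

31.0154


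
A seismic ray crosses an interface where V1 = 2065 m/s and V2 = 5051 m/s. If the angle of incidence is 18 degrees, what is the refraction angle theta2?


sin(theta1) = sin(18 deg) = 0.309017
sin(theta2) = V2/V1 * sin(theta1) = 5051/2065 * 0.309017 = 0.755857
theta2 = arcsin(0.755857) = 49.1003 degrees

49.1003


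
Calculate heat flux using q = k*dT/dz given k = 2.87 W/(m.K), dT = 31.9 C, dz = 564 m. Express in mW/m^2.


q = k * dT / dz * 1000
= 2.87 * 31.9 / 564 * 1000
= 0.162328 * 1000
= 162.328 mW/m^2

162.328


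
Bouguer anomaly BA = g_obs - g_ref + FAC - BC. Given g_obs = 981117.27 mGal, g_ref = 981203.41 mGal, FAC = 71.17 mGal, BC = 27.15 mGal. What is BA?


BA = g_obs - g_ref + FAC - BC
= 981117.27 - 981203.41 + 71.17 - 27.15
= -42.12 mGal

-42.12


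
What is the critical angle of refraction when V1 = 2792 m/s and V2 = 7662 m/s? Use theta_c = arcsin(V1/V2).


V1/V2 = 2792/7662 = 0.364396
theta_c = arcsin(0.364396) = 21.3704 degrees

21.3704


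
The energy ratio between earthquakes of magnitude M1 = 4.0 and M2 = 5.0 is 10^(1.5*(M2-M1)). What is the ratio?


M2 - M1 = 5.0 - 4.0 = 1.0
1.5 * 1.0 = 1.5
ratio = 10^1.5 = 31.62

31.62


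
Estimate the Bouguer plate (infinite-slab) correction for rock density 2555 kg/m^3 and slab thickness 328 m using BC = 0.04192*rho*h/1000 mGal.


BC = 0.04192 * rho * h / 1000
= 0.04192 * 2555 * 328 / 1000
= 35.1306 mGal

35.1306


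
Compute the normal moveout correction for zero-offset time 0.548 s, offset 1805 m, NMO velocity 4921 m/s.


x/Vnmo = 1805/4921 = 0.366795
(x/Vnmo)^2 = 0.134539
t0^2 = 0.300304
sqrt(0.300304 + 0.134539) = 0.659426
dt = 0.659426 - 0.548 = 0.111426

0.111426


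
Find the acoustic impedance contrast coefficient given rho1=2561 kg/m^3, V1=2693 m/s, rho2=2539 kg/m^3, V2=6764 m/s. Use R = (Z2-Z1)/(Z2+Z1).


Z1 = 2561 * 2693 = 6896773
Z2 = 2539 * 6764 = 17173796
R = (17173796 - 6896773) / (17173796 + 6896773) = 10277023 / 24070569 = 0.427

0.427


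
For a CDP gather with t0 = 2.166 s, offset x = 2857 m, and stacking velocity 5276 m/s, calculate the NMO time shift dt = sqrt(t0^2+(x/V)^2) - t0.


x/Vnmo = 2857/5276 = 0.541509
(x/Vnmo)^2 = 0.293232
t0^2 = 4.691556
sqrt(4.691556 + 0.293232) = 2.232664
dt = 2.232664 - 2.166 = 0.066664

0.066664


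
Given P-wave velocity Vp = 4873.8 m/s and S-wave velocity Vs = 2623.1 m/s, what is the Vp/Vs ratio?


Vp/Vs = 4873.8 / 2623.1
= 1.858

1.858


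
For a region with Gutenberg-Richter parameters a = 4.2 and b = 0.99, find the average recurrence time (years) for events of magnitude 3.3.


log10(N) = 4.2 - 0.99*3.3 = 0.933
N = 10^0.933 = 8.570378
T = 1/N = 1/8.570378 = 0.1167 years

0.1167


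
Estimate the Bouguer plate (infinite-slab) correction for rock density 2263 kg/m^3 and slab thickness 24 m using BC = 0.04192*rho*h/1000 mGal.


BC = 0.04192 * rho * h / 1000
= 0.04192 * 2263 * 24 / 1000
= 2.2768 mGal

2.2768


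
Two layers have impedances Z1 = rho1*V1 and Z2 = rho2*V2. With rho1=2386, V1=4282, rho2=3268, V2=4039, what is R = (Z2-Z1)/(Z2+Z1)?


Z1 = 2386 * 4282 = 10216852
Z2 = 3268 * 4039 = 13199452
R = (13199452 - 10216852) / (13199452 + 10216852) = 2982600 / 23416304 = 0.1274

0.1274


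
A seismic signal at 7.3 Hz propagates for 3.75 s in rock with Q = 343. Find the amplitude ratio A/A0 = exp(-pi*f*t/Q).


pi*f*t/Q = pi*7.3*3.75/343 = 0.250732
A/A0 = exp(-0.250732) = 0.778231

0.778231


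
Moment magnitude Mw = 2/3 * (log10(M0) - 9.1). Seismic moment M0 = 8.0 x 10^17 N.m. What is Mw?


log10(M0) = log10(8.0 x 10^17) = 17.9031
Mw = 2/3 * (17.9031 - 9.1)
= 2/3 * 8.8031
= 5.87

5.87


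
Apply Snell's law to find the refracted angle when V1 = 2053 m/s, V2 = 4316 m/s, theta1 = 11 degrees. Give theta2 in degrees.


sin(theta1) = sin(11 deg) = 0.190809
sin(theta2) = V2/V1 * sin(theta1) = 4316/2053 * 0.190809 = 0.401136
theta2 = arcsin(0.401136) = 23.6492 degrees

23.6492


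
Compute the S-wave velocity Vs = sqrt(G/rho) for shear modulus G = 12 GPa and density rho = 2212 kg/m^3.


Convert G to Pa: G = 12e9 Pa
Compute G/rho = 12e9 / 2212 = 5424954.792
Vs = sqrt(5424954.792) = 2329.15 m/s

2329.15


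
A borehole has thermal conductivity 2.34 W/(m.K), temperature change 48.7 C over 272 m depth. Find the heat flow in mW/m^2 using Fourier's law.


q = k * dT / dz * 1000
= 2.34 * 48.7 / 272 * 1000
= 0.418963 * 1000
= 418.9632 mW/m^2

418.9632


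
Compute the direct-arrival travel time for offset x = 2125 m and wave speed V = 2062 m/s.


t = x / V
= 2125 / 2062
= 1.0306 s

1.0306


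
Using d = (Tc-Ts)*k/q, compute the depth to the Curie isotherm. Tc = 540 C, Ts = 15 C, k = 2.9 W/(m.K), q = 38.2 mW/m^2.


T_Curie - T_surf = 540 - 15 = 525 C
Convert q to W/m^2: 38.2 mW/m^2 = 0.0382 W/m^2
d = 525 * 2.9 / 0.0382 = 39856.02 m

39856.02


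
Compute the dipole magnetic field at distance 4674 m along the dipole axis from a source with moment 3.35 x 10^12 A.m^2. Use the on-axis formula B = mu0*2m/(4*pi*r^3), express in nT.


m = 3.35 x 10^12 = 3350000000000 A.m^2
2m = 6700000000000 A.m^2
r^3 = 4674^3 = 102109494024
B = (4pi*10^-7) * 6700000000000 / (4*pi * 102109494024) * 1e9
= 8419468.311621 / 1283145745150.28 * 1e9
= 6561.5838 nT

6561.5838


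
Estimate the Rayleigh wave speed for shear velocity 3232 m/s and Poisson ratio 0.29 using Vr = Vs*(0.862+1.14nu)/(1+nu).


Numerator factor = 0.862 + 1.14*0.29 = 1.1926
Denominator = 1 + 0.29 = 1.29
Vr = 3232 * 1.1926 / 1.29 = 2987.97 m/s

2987.97


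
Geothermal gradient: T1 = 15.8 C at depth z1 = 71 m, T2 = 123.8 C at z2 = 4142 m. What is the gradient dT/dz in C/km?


dT = 123.8 - 15.8 = 108.0 C
dz = 4142 - 71 = 4071 m
gradient = dT/dz * 1000 = 108.0/4071 * 1000 = 26.5291 C/km

26.5291


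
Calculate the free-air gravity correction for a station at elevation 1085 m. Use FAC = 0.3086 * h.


FAC = 0.3086 * h
= 0.3086 * 1085
= 334.831 mGal

334.831


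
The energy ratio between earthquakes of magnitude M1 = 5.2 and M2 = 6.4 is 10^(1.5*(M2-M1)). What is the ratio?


M2 - M1 = 6.4 - 5.2 = 1.2
1.5 * 1.2 = 1.8
ratio = 10^1.8 = 63.1

63.1


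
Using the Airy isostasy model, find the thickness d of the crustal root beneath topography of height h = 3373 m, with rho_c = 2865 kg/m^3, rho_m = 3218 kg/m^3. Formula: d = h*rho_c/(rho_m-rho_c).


rho_m - rho_c = 3218 - 2865 = 353
d = 3373 * 2865 / 353
= 9663645 / 353
= 27375.76 m

27375.76


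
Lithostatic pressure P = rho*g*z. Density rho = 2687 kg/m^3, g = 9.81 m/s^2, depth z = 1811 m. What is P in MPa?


P = rho * g * z / 1e6
= 2687 * 9.81 * 1811 / 1e6
= 47737000.17 / 1e6
= 47.737 MPa

47.737


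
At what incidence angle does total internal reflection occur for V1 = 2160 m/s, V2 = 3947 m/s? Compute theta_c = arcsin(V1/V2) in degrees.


V1/V2 = 2160/3947 = 0.547251
theta_c = arcsin(0.547251) = 33.1786 degrees

33.1786


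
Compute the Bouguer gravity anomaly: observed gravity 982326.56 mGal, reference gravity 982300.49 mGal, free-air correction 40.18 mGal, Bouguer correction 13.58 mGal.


BA = g_obs - g_ref + FAC - BC
= 982326.56 - 982300.49 + 40.18 - 13.58
= 52.67 mGal

52.67


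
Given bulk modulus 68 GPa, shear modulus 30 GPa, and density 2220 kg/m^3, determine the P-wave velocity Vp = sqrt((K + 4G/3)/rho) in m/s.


First compute the effective modulus:
K + 4G/3 = 68e9 + 4*30e9/3 = 108000000000.0 Pa
Then divide by density:
108000000000.0 / 2220 = 48648648.6486 Pa/(kg/m^3)
Take the square root:
Vp = sqrt(48648648.6486) = 6974.86 m/s

6974.86


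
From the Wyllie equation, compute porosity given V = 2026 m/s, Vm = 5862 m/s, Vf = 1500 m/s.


1/V - 1/Vm = 1/2026 - 1/5862 = 0.00032299
1/Vf - 1/Vm = 1/1500 - 1/5862 = 0.00049608
phi = 0.00032299 / 0.00049608 = 0.6511

0.6511


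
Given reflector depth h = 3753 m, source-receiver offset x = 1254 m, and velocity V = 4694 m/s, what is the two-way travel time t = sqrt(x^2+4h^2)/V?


x^2 + 4h^2 = 1254^2 + 4*3753^2 = 1572516 + 56340036 = 57912552
sqrt(57912552) = 7610.0297
t = 7610.0297 / 4694 = 1.6212 s

1.6212


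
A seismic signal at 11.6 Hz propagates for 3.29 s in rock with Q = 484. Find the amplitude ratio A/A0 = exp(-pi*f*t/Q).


pi*f*t/Q = pi*11.6*3.29/484 = 0.247718
A/A0 = exp(-0.247718) = 0.78058

0.78058


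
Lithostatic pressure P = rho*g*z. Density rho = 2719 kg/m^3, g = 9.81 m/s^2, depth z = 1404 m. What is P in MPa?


P = rho * g * z / 1e6
= 2719 * 9.81 * 1404 / 1e6
= 37449439.56 / 1e6
= 37.4494 MPa

37.4494


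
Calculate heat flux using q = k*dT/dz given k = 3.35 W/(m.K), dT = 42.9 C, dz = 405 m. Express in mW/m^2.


q = k * dT / dz * 1000
= 3.35 * 42.9 / 405 * 1000
= 0.354852 * 1000
= 354.8519 mW/m^2

354.8519


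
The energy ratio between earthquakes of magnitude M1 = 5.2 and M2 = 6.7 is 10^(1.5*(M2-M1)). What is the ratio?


M2 - M1 = 6.7 - 5.2 = 1.5
1.5 * 1.5 = 2.25
ratio = 10^2.25 = 177.83

177.83


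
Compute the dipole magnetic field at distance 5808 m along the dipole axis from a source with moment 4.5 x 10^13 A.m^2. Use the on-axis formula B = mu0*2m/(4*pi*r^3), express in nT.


m = 4.5 x 10^13 = 45000000000000 A.m^2
2m = 90000000000000 A.m^2
r^3 = 5808^3 = 195920474112
B = (4pi*10^-7) * 90000000000000 / (4*pi * 195920474112) * 1e9
= 113097335.529233 / 2462009288632.35 * 1e9
= 45937.006 nT

45937.006


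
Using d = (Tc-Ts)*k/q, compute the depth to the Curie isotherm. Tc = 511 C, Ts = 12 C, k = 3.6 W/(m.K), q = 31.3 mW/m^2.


T_Curie - T_surf = 511 - 12 = 499 C
Convert q to W/m^2: 31.3 mW/m^2 = 0.0313 W/m^2
d = 499 * 3.6 / 0.0313 = 57392.97 m

57392.97


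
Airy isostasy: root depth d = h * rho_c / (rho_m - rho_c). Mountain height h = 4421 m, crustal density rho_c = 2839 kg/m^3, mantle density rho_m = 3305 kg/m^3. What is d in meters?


rho_m - rho_c = 3305 - 2839 = 466
d = 4421 * 2839 / 466
= 12551219 / 466
= 26933.95 m

26933.95


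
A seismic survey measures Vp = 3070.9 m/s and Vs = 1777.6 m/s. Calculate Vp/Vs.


Vp/Vs = 3070.9 / 1777.6
= 1.7276

1.7276


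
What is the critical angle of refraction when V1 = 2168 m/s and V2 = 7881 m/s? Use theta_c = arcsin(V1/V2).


V1/V2 = 2168/7881 = 0.275092
theta_c = arcsin(0.275092) = 15.9675 degrees

15.9675


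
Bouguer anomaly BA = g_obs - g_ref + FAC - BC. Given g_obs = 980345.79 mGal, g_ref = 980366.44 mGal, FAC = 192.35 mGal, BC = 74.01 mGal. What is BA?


BA = g_obs - g_ref + FAC - BC
= 980345.79 - 980366.44 + 192.35 - 74.01
= 97.69 mGal

97.69


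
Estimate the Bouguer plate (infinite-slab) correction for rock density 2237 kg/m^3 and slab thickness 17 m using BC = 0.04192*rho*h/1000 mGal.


BC = 0.04192 * rho * h / 1000
= 0.04192 * 2237 * 17 / 1000
= 1.5942 mGal

1.5942


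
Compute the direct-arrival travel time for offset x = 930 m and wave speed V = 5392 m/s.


t = x / V
= 930 / 5392
= 0.1725 s

0.1725


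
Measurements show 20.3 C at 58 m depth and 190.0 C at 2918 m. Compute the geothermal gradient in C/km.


dT = 190.0 - 20.3 = 169.7 C
dz = 2918 - 58 = 2860 m
gradient = dT/dz * 1000 = 169.7/2860 * 1000 = 59.3357 C/km

59.3357


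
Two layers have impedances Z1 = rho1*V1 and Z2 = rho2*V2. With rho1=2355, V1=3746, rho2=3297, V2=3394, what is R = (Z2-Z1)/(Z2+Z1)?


Z1 = 2355 * 3746 = 8821830
Z2 = 3297 * 3394 = 11190018
R = (11190018 - 8821830) / (11190018 + 8821830) = 2368188 / 20011848 = 0.1183

0.1183


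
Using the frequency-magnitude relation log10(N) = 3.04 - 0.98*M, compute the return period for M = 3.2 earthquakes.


log10(N) = 3.04 - 0.98*3.2 = -0.096
N = 10^-0.096 = 0.801678
T = 1/N = 1/0.801678 = 1.2474 years

1.2474


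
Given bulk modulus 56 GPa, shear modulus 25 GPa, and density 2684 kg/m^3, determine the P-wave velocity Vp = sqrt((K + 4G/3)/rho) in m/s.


First compute the effective modulus:
K + 4G/3 = 56e9 + 4*25e9/3 = 89333333333.33 Pa
Then divide by density:
89333333333.33 / 2684 = 33283656.2345 Pa/(kg/m^3)
Take the square root:
Vp = sqrt(33283656.2345) = 5769.2 m/s

5769.2


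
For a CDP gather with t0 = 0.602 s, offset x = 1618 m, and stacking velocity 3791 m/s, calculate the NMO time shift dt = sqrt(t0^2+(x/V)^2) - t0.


x/Vnmo = 1618/3791 = 0.4268
(x/Vnmo)^2 = 0.182159
t0^2 = 0.362404
sqrt(0.362404 + 0.182159) = 0.737945
dt = 0.737945 - 0.602 = 0.135945

0.135945


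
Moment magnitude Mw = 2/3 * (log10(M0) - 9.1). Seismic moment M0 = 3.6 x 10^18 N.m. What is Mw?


log10(M0) = log10(3.6 x 10^18) = 18.5563
Mw = 2/3 * (18.5563 - 9.1)
= 2/3 * 9.4563
= 6.3

6.3


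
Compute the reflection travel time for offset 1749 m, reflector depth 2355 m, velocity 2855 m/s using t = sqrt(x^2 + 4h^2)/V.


x^2 + 4h^2 = 1749^2 + 4*2355^2 = 3059001 + 22184100 = 25243101
sqrt(25243101) = 5024.2513
t = 5024.2513 / 2855 = 1.7598 s

1.7598


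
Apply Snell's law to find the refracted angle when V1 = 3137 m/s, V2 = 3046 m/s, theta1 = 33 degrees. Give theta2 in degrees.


sin(theta1) = sin(33 deg) = 0.544639
sin(theta2) = V2/V1 * sin(theta1) = 3046/3137 * 0.544639 = 0.52884
theta2 = arcsin(0.52884) = 31.9271 degrees

31.9271


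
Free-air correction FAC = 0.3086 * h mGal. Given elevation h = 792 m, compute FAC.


FAC = 0.3086 * h
= 0.3086 * 792
= 244.4112 mGal

244.4112


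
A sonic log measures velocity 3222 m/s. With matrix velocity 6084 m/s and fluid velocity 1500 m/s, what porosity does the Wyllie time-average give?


1/V - 1/Vm = 1/3222 - 1/6084 = 0.000146
1/Vf - 1/Vm = 1/1500 - 1/6084 = 0.0005023
phi = 0.000146 / 0.0005023 = 0.2907

0.2907


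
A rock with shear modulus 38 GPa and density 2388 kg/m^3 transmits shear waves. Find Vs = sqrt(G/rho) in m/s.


Convert G to Pa: G = 38e9 Pa
Compute G/rho = 38e9 / 2388 = 15912897.8224
Vs = sqrt(15912897.8224) = 3989.1 m/s

3989.1


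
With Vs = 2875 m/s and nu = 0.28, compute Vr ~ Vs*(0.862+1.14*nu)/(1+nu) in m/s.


Numerator factor = 0.862 + 1.14*0.28 = 1.1812
Denominator = 1 + 0.28 = 1.28
Vr = 2875 * 1.1812 / 1.28 = 2653.09 m/s

2653.09


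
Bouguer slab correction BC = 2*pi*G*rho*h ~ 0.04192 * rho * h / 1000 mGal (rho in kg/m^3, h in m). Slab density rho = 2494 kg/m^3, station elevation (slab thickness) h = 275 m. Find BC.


BC = 0.04192 * rho * h / 1000
= 0.04192 * 2494 * 275 / 1000
= 28.7508 mGal

28.7508


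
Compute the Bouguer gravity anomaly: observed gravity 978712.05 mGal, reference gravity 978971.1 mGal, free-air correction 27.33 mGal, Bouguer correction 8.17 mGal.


BA = g_obs - g_ref + FAC - BC
= 978712.05 - 978971.1 + 27.33 - 8.17
= -239.89 mGal

-239.89


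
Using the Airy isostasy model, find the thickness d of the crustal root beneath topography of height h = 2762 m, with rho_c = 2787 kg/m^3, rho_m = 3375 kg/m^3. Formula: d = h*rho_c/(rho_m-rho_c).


rho_m - rho_c = 3375 - 2787 = 588
d = 2762 * 2787 / 588
= 7697694 / 588
= 13091.32 m

13091.32


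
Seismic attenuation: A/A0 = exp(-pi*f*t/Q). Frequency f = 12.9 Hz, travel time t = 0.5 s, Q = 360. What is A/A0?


pi*f*t/Q = pi*12.9*0.5/360 = 0.056287
A/A0 = exp(-0.056287) = 0.945268

0.945268


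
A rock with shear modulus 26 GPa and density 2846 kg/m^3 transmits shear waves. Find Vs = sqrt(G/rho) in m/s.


Convert G to Pa: G = 26e9 Pa
Compute G/rho = 26e9 / 2846 = 9135628.9529
Vs = sqrt(9135628.9529) = 3022.52 m/s

3022.52


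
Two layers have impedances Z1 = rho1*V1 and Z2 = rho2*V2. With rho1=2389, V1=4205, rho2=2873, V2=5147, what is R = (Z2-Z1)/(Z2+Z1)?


Z1 = 2389 * 4205 = 10045745
Z2 = 2873 * 5147 = 14787331
R = (14787331 - 10045745) / (14787331 + 10045745) = 4741586 / 24833076 = 0.1909

0.1909


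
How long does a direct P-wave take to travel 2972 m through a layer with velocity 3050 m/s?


t = x / V
= 2972 / 3050
= 0.9744 s

0.9744


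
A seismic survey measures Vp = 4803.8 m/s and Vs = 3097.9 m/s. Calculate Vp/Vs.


Vp/Vs = 4803.8 / 3097.9
= 1.5507

1.5507


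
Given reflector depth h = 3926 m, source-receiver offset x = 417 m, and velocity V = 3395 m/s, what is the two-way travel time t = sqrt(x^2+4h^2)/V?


x^2 + 4h^2 = 417^2 + 4*3926^2 = 173889 + 61653904 = 61827793
sqrt(61827793) = 7863.0651
t = 7863.0651 / 3395 = 2.3161 s

2.3161


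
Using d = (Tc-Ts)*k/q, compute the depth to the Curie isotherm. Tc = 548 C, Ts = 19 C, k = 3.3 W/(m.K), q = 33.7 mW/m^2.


T_Curie - T_surf = 548 - 19 = 529 C
Convert q to W/m^2: 33.7 mW/m^2 = 0.0337 W/m^2
d = 529 * 3.3 / 0.0337 = 51801.19 m

51801.19


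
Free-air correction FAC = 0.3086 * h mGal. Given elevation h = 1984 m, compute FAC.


FAC = 0.3086 * h
= 0.3086 * 1984
= 612.2624 mGal

612.2624


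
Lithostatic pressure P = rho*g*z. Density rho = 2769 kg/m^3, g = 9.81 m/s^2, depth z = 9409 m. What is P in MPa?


P = rho * g * z / 1e6
= 2769 * 9.81 * 9409 / 1e6
= 255585041.01 / 1e6
= 255.585 MPa

255.585


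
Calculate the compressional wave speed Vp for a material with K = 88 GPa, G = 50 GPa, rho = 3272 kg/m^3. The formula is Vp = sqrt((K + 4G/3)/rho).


First compute the effective modulus:
K + 4G/3 = 88e9 + 4*50e9/3 = 154666666666.67 Pa
Then divide by density:
154666666666.67 / 3272 = 47269763.6512 Pa/(kg/m^3)
Take the square root:
Vp = sqrt(47269763.6512) = 6875.3 m/s

6875.3


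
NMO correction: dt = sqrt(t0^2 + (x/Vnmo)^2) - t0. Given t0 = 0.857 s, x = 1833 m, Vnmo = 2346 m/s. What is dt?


x/Vnmo = 1833/2346 = 0.78133
(x/Vnmo)^2 = 0.610476
t0^2 = 0.734449
sqrt(0.734449 + 0.610476) = 1.159709
dt = 1.159709 - 0.857 = 0.302709

0.302709


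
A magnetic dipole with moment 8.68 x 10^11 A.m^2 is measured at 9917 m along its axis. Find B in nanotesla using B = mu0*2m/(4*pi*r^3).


m = 8.68 x 10^11 = 868000000000 A.m^2
2m = 1736000000000 A.m^2
r^3 = 9917^3 = 975306098213
B = (4pi*10^-7) * 1736000000000 / (4*pi * 975306098213) * 1e9
= 2181521.938653 / 12256057892589.14 * 1e9
= 177.9954 nT

177.9954


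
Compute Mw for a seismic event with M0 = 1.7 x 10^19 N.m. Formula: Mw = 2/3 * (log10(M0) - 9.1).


log10(M0) = log10(1.7 x 10^19) = 19.2304
Mw = 2/3 * (19.2304 - 9.1)
= 2/3 * 10.1304
= 6.75

6.75


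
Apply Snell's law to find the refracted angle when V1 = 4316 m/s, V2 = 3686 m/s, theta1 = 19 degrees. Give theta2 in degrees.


sin(theta1) = sin(19 deg) = 0.325568
sin(theta2) = V2/V1 * sin(theta1) = 3686/4316 * 0.325568 = 0.278045
theta2 = arcsin(0.278045) = 16.1436 degrees

16.1436


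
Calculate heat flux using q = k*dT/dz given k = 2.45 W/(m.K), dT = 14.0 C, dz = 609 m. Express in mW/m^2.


q = k * dT / dz * 1000
= 2.45 * 14.0 / 609 * 1000
= 0.056322 * 1000
= 56.3218 mW/m^2

56.3218


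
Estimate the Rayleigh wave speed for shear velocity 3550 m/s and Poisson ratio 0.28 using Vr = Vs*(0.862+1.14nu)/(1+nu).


Numerator factor = 0.862 + 1.14*0.28 = 1.1812
Denominator = 1 + 0.28 = 1.28
Vr = 3550 * 1.1812 / 1.28 = 3275.98 m/s

3275.98


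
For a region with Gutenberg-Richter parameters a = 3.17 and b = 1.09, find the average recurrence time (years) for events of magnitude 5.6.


log10(N) = 3.17 - 1.09*5.6 = -2.934
N = 10^-2.934 = 0.001164
T = 1/N = 1/0.001164 = 859.0135 years

859.0135


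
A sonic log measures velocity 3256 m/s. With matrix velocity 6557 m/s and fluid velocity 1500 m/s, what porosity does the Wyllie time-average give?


1/V - 1/Vm = 1/3256 - 1/6557 = 0.00015462
1/Vf - 1/Vm = 1/1500 - 1/6557 = 0.00051416
phi = 0.00015462 / 0.00051416 = 0.3007

0.3007


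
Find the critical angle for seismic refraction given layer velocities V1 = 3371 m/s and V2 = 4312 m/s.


V1/V2 = 3371/4312 = 0.781772
theta_c = arcsin(0.781772) = 51.4231 degrees

51.4231


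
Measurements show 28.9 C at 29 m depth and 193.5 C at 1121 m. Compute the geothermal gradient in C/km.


dT = 193.5 - 28.9 = 164.6 C
dz = 1121 - 29 = 1092 m
gradient = dT/dz * 1000 = 164.6/1092 * 1000 = 150.7326 C/km

150.7326


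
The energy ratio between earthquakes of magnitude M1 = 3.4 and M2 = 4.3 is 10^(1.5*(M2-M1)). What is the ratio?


M2 - M1 = 4.3 - 3.4 = 0.9
1.5 * 0.9 = 1.35
ratio = 10^1.35 = 22.39

22.39


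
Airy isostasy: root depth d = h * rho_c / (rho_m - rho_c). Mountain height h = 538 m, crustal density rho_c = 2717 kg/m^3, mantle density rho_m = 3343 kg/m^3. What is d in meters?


rho_m - rho_c = 3343 - 2717 = 626
d = 538 * 2717 / 626
= 1461746 / 626
= 2335.06 m

2335.06


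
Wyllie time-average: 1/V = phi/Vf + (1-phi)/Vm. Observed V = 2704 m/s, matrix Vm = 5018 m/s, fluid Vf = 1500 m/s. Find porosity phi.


1/V - 1/Vm = 1/2704 - 1/5018 = 0.00017054
1/Vf - 1/Vm = 1/1500 - 1/5018 = 0.00046738
phi = 0.00017054 / 0.00046738 = 0.3649

0.3649


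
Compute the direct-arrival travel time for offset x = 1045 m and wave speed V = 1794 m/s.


t = x / V
= 1045 / 1794
= 0.5825 s

0.5825


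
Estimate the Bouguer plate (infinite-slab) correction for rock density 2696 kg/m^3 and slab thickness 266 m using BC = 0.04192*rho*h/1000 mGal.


BC = 0.04192 * rho * h / 1000
= 0.04192 * 2696 * 266 / 1000
= 30.0623 mGal

30.0623


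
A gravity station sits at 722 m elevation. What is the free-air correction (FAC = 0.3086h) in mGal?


FAC = 0.3086 * h
= 0.3086 * 722
= 222.8092 mGal

222.8092


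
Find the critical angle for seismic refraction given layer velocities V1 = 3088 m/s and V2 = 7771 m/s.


V1/V2 = 3088/7771 = 0.397375
theta_c = arcsin(0.397375) = 23.4142 degrees

23.4142


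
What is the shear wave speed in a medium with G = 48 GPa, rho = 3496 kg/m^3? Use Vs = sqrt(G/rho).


Convert G to Pa: G = 48e9 Pa
Compute G/rho = 48e9 / 3496 = 13729977.1167
Vs = sqrt(13729977.1167) = 3705.4 m/s

3705.4
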